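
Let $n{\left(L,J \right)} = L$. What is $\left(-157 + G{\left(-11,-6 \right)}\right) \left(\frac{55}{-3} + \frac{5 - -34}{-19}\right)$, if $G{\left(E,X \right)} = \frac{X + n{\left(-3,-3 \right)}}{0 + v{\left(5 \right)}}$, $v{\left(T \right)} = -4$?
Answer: $\frac{359639}{114} \approx 3154.7$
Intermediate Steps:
$G{\left(E,X \right)} = \frac{3}{4} - \frac{X}{4}$ ($G{\left(E,X \right)} = \frac{X - 3}{0 - 4} = \frac{-3 + X}{-4} = \left(-3 + X\right) \left(- \frac{1}{4}\right) = \frac{3}{4} - \frac{X}{4}$)
$\left(-157 + G{\left(-11,-6 \right)}\right) \left(\frac{55}{-3} + \frac{5 - -34}{-19}\right) = \left(-157 + \left(\frac{3}{4} - - \frac{3}{2}\right)\right) \left(\frac{55}{-3} + \frac{5 - -34}{-19}\right) = \left(-157 + \left(\frac{3}{4} + \frac{3}{2}\right)\right) \left(55 \left(- \frac{1}{3}\right) + \left(5 + 34\right) \left(- \frac{1}{19}\right)\right) = \left(-157 + \frac{9}{4}\right) \left(- \frac{55}{3} + 39 \left(- \frac{1}{19}\right)\right) = - \frac{619 \left(- \frac{55}{3} - \frac{39}{19}\right)}{4} = \left(- \frac{619}{4}\right) \left(- \frac{1162}{57}\right) = \frac{359639}{114}$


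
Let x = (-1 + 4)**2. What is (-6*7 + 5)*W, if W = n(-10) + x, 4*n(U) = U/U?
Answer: -1369/4 ≈ -342.25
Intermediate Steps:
x = 9 (x = 3**2 = 9)
n(U) = 1/4 (n(U) = (U/U)/4 = (1/4)*1 = 1/4)
W = 37/4 (W = 1/4 + 9 = 37/4 ≈ 9.2500)
(-6*7 + 5)*W = (-6*7 + 5)*(37/4) = (-42 + 5)*(37/4) = -37*37/4 = -1369/4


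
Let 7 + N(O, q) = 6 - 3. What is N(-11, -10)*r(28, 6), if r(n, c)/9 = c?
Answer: -216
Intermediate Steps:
N(O, q) = -4 (N(O, q) = -7 + (6 - 3) = -7 + 3 = -4)
r(n, c) = 9*c
N(-11, -10)*r(28, 6) = -36*6 = -4*54 = -216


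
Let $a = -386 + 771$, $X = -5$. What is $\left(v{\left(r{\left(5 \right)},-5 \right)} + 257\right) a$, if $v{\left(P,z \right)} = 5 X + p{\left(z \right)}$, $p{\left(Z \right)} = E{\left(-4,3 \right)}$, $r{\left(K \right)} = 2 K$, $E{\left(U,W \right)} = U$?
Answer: $87780$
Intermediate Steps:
$p{\left(Z \right)} = -4$
$a = 385$
$v{\left(P,z \right)} = -29$ ($v{\left(P,z \right)} = 5 \left(-5\right) - 4 = -25 - 4 = -29$)
$\left(v{\left(r{\left(5 \right)},-5 \right)} + 257\right) a = \left(-29 + 257\right) 385 = 228 \cdot 385 = 87780$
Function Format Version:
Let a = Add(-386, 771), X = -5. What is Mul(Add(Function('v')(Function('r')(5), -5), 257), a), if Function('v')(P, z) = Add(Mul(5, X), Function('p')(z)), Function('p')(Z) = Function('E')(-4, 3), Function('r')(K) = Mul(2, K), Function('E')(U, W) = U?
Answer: 87780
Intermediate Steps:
Function('p')(Z) = -4
a = 385
Function('v')(P, z) = -29 (Function('v')(P, z) = Add(Mul(5, -5), -4) = Add(-25, -4) = -29)
Mul(Add(Function('v')(Function('r')(5), -5), 257), a) = Mul(Add(-29, 257), 385) = Mul(228, 385) = 87780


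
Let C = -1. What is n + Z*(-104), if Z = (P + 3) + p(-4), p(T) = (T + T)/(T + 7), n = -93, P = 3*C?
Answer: 553/3 ≈ 184.33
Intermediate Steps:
P = -3 (P = 3*(-1) = -3)
p(T) = 2*T/(7 + T) (p(T) = (2*T)/(7 + T) = 2*T/(7 + T))
Z = -8/3 (Z = (-3 + 3) + 2*(-4)/(7 - 4) = 0 + 2*(-4)/3 = 0 + 2*(-4)*(⅓) = 0 - 8/3 = -8/3 ≈ -2.6667)
n + Z*(-104) = -93 - 8/3*(-104) = -93 + 832/3 = 553/3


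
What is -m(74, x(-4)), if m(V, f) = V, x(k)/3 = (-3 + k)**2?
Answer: -74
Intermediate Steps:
x(k) = 3*(-3 + k)**2
-m(74, x(-4)) = -1*74 = -74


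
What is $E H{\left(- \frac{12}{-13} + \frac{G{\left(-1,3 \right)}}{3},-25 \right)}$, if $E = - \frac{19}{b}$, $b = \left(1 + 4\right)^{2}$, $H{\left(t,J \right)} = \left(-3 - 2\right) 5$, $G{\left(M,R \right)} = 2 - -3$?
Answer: $19$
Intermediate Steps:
$G{\left(M,R \right)} = 5$ ($G{\left(M,R \right)} = 2 + 3 = 5$)
$H{\left(t,J \right)} = -25$ ($H{\left(t,J \right)} = \left(-5\right) 5 = -25$)
$b = 25$ ($b = 5^{2} = 25$)
$E = - \frac{19}{25} \approx -0.76$
$E H{\left(- \frac{12}{-13} + \frac{G{\left(-1,3 \right)}}{3},-25 \right)} = \left(- \frac{19}{25}\right) \left(-25\right) = 19$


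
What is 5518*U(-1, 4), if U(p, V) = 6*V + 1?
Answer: 137950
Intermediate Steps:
U(p, V) = 1 + 6*V
5518*U(-1, 4) = 5518*(1 + 6*4) = 5518*(1 + 24) = 5518*25 = 137950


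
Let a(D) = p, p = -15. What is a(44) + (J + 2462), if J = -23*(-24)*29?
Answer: 18455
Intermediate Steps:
a(D) = -15
J = 16008 (J = 552*29 = 16008)
a(44) + (J + 2462) = -15 + (16008 + 2462) = -15 + 18470 = 18455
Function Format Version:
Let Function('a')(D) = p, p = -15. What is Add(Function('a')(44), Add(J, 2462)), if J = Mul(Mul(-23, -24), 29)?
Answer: 18455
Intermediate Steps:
Function('a')(D) = -15
J = 16008 (J = Mul(552, 29) = 16008)
Add(Function('a')(44), Add(J, 2462)) = Add(-15, Add(16008, 2462)) = Add(-15, 18470) = 18455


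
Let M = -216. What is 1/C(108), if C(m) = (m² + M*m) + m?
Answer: -1/11556 ≈ -8.6535e-5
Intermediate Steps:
C(m) = m² - 215*m (C(m) = (m² - 216*m) + m = m² - 215*m)
1/C(108) = 1/(108*(-215 + 108)) = 1/(108*(-107)) = 1/(-11556) = -1/11556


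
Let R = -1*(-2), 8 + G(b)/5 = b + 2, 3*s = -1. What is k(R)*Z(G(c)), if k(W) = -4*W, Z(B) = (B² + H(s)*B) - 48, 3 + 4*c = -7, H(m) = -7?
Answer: -16446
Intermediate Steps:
s = -⅓ (s = (⅓)*(-1) = -⅓ ≈ -0.33333)
c = -5/2 (c = -¾ + (¼)*(-7) = -¾ - 7/4 = -5/2 ≈ -2.5000)
G(b) = -30 + 5*b (G(b) = -40 + 5*(b + 2) = -40 + 5*(2 + b) = -40 + (10 + 5*b) = -30 + 5*b)
Z(B) = -48 + B² - 7*B (Z(B) = (B² - 7*B) - 48 = -48 + B² - 7*B)
R = 2
k(R)*Z(G(c)) = (-4*2)*(-48 + (-30 + 5*(-5/2))² - 7*(-30 + 5*(-5/2))) = -8*(-48 + (-30 - 25/2)² - 7*(-30 - 25/2)) = -8*(-48 + (-85/2)² - 7*(-85/2)) = -8*(-48 + 7225/4 + 595/2) = -8*8223/4 = -16446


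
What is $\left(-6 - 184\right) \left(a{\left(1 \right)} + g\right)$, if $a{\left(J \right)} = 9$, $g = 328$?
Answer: $-64030$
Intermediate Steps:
$\left(-6 - 184\right) \left(a{\left(1 \right)} + g\right) = \left(-6 - 184\right) \left(9 + 328\right) = \left(-190\right) 337 = -64030$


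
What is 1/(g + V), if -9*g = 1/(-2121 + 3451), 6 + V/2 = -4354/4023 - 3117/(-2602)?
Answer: -6961117590/81923917237 ≈ -0.084970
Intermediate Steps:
V = -61596493/5233923 (V = -12 + 2*(-4354/4023 - 3117/(-2602)) = -12 + 2*(-4354*1/4023 - 3117*(-1/2602)) = -12 + 2*(-4354/4023 + 3117/2602) = -12 + 2*(1210583/10467846) = -12 + 1210583/5233923 = -61596493/5233923 ≈ -11.769)
g = -1/11970 (g = -1/(9*(-2121 + 3451)) = -⅑/1330 = -⅑*1/1330 = -1/11970 ≈ -8.3542e-5)
1/(g + V) = 1/(-1/11970 - 61596493/5233923) = 1/(-81923917237/6961117590) = -6961117590/81923917237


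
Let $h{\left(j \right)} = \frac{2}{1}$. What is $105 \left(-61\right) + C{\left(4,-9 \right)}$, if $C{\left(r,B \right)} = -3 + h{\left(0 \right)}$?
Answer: $-6406$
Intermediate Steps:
$h{\left(j \right)} = 2$ ($h{\left(j \right)} = 2 \cdot 1 = 2$)
$C{\left(r,B \right)} = -1$ ($C{\left(r,B \right)} = -3 + 2 = -1$)
$105 \left(-61\right) + C{\left(4,-9 \right)} = 105 \left(-61\right) - 1 = -6405 - 1 = -6406$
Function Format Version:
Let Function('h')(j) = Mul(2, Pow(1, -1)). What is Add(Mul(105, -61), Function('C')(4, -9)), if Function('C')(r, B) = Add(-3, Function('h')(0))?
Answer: -6406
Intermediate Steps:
Function('h')(j) = 2 (Function('h')(j) = Mul(2, 1) = 2)
Function('C')(r, B) = -1 (Function('C')(r, B) = Add(-3, 2) = -1)
Add(Mul(105, -61), Function('C')(4, -9)) = Add(Mul(105, -61), -1) = Add(-6405, -1) = -6406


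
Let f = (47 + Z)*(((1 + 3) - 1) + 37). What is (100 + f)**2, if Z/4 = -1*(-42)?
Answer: 75690000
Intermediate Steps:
Z = 168 (Z = 4*(-1*(-42)) = 4*42 = 168)
f = 8600 (f = (47 + 168)*(((1 + 3) - 1) + 37) = 215*((4 - 1) + 37) = 215*(3 + 37) = 215*40 = 8600)
(100 + f)**2 = (100 + 8600)**2 = 8700**2 = 75690000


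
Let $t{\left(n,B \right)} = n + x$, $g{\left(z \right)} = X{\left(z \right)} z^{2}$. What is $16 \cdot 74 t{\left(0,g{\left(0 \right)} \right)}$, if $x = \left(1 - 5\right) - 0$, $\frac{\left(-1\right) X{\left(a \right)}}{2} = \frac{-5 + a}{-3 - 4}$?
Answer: $-4736$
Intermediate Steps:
$X{\left(a \right)} = - \frac{10}{7} + \frac{2 a}{7}$ ($X{\left(a \right)} = - 2 \frac{-5 + a}{-3 - 4} = - 2 \frac{-5 + a}{-7} = - 2 \left(-5 + a\right) \left(- \frac{1}{7}\right) = - 2 \left(\frac{5}{7} - \frac{a}{7}\right) = - \frac{10}{7} + \frac{2 a}{7}$)
$x = -4$ ($x = -4 + 0 = -4$)
$g{\left(z \right)} = z^{2} \left(- \frac{10}{7} + \frac{2 z}{7}\right)$ ($g{\left(z \right)} = \left(- \frac{10}{7} + \frac{2 z}{7}\right) z^{2} = z^{2} \left(- \frac{10}{7} + \frac{2 z}{7}\right)$)
$t{\left(n,B \right)} = -4 + n$ ($t{\left(n,B \right)} = n - 4 = -4 + n$)
$16 \cdot 74 t{\left(0,g{\left(0 \right)} \right)} = 16 \cdot 74 \left(-4 + 0\right) = 1184 \left(-4\right) = -4736$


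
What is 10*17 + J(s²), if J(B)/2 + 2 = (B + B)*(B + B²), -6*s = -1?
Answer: 1936261/11664 ≈ 166.00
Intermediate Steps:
s = ⅙ (s = -⅙*(-1) = ⅙ ≈ 0.16667)
J(B) = -4 + 4*B*(B + B²) (J(B) = -4 + 2*((B + B)*(B + B²)) = -4 + 2*((2*B)*(B + B²)) = -4 + 2*(2*B*(B + B²)) = -4 + 4*B*(B + B²))
10*17 + J(s²) = 10*17 + (-4 + 4*((⅙)²)² + 4*((⅙)²)³) = 170 + (-4 + 4*(1/36)² + 4*(1/36)³) = 170 + (-4 + 4*(1/1296) + 4*(1/46656)) = 170 + (-4 + 1/324 + 1/11664) = 170 - 46619/11664 = 1936261/11664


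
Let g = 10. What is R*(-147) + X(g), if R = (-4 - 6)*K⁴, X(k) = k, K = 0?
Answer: 10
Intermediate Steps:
R = 0 (R = (-4 - 6)*0⁴ = -10*0 = 0)
R*(-147) + X(g) = 0*(-147) + 10 = 0 + 10 = 10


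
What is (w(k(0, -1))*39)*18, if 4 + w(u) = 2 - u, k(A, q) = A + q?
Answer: -702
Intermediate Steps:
w(u) = -2 - u (w(u) = -4 + (2 - u) = -2 - u)
(w(k(0, -1))*39)*18 = ((-2 - (0 - 1))*39)*18 = ((-2 - 1*(-1))*39)*18 = ((-2 + 1)*39)*18 = -1*39*18 = -39*18 = -702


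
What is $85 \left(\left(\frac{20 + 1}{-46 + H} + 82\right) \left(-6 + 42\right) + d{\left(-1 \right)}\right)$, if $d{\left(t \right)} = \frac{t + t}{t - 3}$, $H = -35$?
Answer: $\frac{1501015}{6} \approx 2.5017 \cdot 10^{5}$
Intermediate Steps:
$d{\left(t \right)} = \frac{2 t}{-3 + t}$
$85 \left(\left(\frac{20 + 1}{-46 + H} + 82\right) \left(-6 + 42\right) + d{\left(-1 \right)}\right) = 85 \left(\left(\frac{20 + 1}{-46 - 35} + 82\right) \left(-6 + 42\right) + 2 \left(-1\right) \frac{1}{-3 - 1}\right) = 85 \left(\left(\frac{21}{-81} + 82\right) 36 + 2 \left(-1\right) \frac{1}{-4}\right) = 85 \left(\left(21 \left(- \frac{1}{81}\right) + 82\right) 36 + 2 \left(-1\right) \left(- \frac{1}{4}\right)\right) = 85 \left(\left(- \frac{7}{27} + 82\right) 36 + \frac{1}{2}\right) = 85 \left(\frac{2207}{27} \cdot 36 + \frac{1}{2}\right) = 85 \left(\frac{8828}{3} + \frac{1}{2}\right) = 85 \cdot \frac{17659}{6} = \frac{1501015}{6}$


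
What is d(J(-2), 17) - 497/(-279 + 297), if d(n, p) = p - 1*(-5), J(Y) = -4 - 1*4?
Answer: -101/18 ≈ -5.6111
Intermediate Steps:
J(Y) = -8 (J(Y) = -4 - 4 = -8)
d(n, p) = 5 + p (d(n, p) = p + 5 = 5 + p)
d(J(-2), 17) - 497/(-279 + 297) = (5 + 17) - 497/(-279 + 297) = 22 - 497/18 = -101/18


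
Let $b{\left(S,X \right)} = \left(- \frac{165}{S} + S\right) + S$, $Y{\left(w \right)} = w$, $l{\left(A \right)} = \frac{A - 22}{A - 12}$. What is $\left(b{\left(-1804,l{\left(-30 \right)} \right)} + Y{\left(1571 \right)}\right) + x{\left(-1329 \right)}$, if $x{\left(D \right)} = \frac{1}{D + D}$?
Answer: $- \frac{443956519}{217956} \approx -2036.9$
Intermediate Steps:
$l{\left(A \right)} = \frac{-22 + A}{-12 + A}$
$x{\left(D \right)} = \frac{1}{2 D}$
$b{\left(S,X \right)} = - \frac{165}{S} + 2 S$ ($b{\left(S,X \right)} = \left(S - \frac{165}{S}\right) + S = - \frac{165}{S} + 2 S$)
$\left(b{\left(-1804,l{\left(-30 \right)} \right)} + Y{\left(1571 \right)}\right) + x{\left(-1329 \right)} = \left(\left(- \frac{165}{-1804} + 2 \left(-1804\right)\right) + 1571\right) + \frac{1}{2 \left(-1329\right)} = \left(\left(\left(-165\right) \left(- \frac{1}{1804}\right) - 3608\right) + 1571\right) + \frac{1}{2} \left(- \frac{1}{1329}\right) = \left(\left(\frac{15}{164} - 3608\right) + 1571\right) - \frac{1}{2658} = \left(- \frac{591697}{164} + 1571\right) - \frac{1}{2658} = - \frac{334053}{164} - \frac{1}{2658} = - \frac{443956519}{217956}$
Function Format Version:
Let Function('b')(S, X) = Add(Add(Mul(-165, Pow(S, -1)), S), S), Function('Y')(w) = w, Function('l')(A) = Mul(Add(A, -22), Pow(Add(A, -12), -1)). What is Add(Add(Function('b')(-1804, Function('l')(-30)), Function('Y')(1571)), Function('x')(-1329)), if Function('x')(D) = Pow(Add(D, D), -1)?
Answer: Rational(-443956519, 217956) ≈ -2036.9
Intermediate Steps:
Function('l')(A) = Mul(Pow(Add(-12, A), -1), Add(-22, A)) (Function('l')(A) = Mul(Add(-22, A), Pow(Add(-12, A), -1)) = Mul(Pow(Add(-12, A), -1), Add(-22, A)))
Function('x')(D) = Mul(Rational(1, 2), Pow(D, -1)) (Function('x')(D) = Pow(Mul(2, D), -1) = Mul(Rational(1, 2), Pow(D, -1)))
Function('b')(S, X) = Add(Mul(-165, Pow(S, -1)), Mul(2, S)) (Function('b')(S, X) = Add(Add(S, Mul(-165, Pow(S, -1))), S) = Add(Mul(-165, Pow(S, -1)), Mul(2, S)))
Add(Add(Function('b')(-1804, Function('l')(-30)), Function('Y')(1571)), Function('x')(-1329)) = Add(Add(Add(Mul(-165, Pow(-1804, -1)), Mul(2, -1804)), 1571), Mul(Rational(1, 2), Pow(-1329, -1))) = Add(Add(Add(Mul(-165, Rational(-1, 1804)), -3608), 1571), Mul(Rational(1, 2), Rational(-1, 1329))) = Add(Add(Add(Rational(15, 164), -3608), 1571), Rational(-1, 2658)) = Add(Add(Rational(-591697, 164), 1571), Rational(-1, 2658)) = Add(Rational(-334053, 164), Rational(-1, 2658)) = Rational(-443956519, 217956)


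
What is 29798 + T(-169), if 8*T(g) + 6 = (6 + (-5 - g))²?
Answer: 133639/4 ≈ 33410.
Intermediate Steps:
T(g) = -¾ + (1 - g)²/8 (T(g) = -¾ + (6 + (-5 - g))²/8 = -¾ + (1 - g)²/8)
29798 + T(-169) = 29798 + (-¾ + (-1 - 169)²/8) = 29798 + (-¾ + (⅛)*(-170)²) = 29798 + (-¾ + (⅛)*28900) = 29798 + (-¾ + 7225/2) = 29798 + 14447/4 = 133639/4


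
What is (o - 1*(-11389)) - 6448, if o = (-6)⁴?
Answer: 6237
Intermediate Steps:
o = 1296
(o - 1*(-11389)) - 6448 = (1296 - 1*(-11389)) - 6448 = (1296 + 11389) - 6448 = 12685 - 6448 = 6237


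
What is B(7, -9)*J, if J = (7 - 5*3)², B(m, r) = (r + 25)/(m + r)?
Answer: -512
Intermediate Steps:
B(m, r) = (25 + r)/(m + r)
J = 64 (J = (7 - 15)² = (-8)² = 64)
B(7, -9)*J = ((25 - 9)/(7 - 9))*64 = (16/(-2))*64 = -½*16*64 = -8*64 = -512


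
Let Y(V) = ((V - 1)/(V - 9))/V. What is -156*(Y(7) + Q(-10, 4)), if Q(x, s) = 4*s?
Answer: -17004/7 ≈ -2429.1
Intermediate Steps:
Y(V) = (-1 + V)/(V*(-9 + V)) (Y(V) = ((-1 + V)/(-9 + V))/V = (-1 + V)/(V*(-9 + V)))
-156*(Y(7) + Q(-10, 4)) = -156*((-1 + 7)/(7*(-9 + 7)) + 4*4) = -156*((⅐)*6/(-2) + 16) = -156*((⅐)*(-½)*6 + 16) = -156*(-3/7 + 16) = -156*109/7 = -17004/7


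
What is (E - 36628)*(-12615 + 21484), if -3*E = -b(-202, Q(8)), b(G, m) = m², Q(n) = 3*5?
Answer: -324188557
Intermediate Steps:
Q(n) = 15
E = 75 (E = -(-1)*15²/3 = -(-1)*225/3 = -⅓*(-225) = 75)
(E - 36628)*(-12615 + 21484) = (75 - 36628)*(-12615 + 21484) = -36553*8869 = -324188557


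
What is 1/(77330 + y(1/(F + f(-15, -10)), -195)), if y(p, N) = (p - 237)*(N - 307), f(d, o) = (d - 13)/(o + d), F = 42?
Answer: 539/105801581 ≈ 5.0944e-6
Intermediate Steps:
f(d, o) = (-13 + d)/(d + o)
y(p, N) = (-307 + N)*(-237 + p) (y(p, N) = (-237 + p)*(-307 + N) = (-307 + N)*(-237 + p))
1/(77330 + y(1/(F + f(-15, -10)), -195)) = 1/(77330 + (72759 - 307/(42 + (-13 - 15)/(-15 - 10)) - 237*(-195) - 195/(42 + (-13 - 15)/(-15 - 10)))) = 1/(77330 + (72759 - 307/(42 - 28/(-25)) + 46215 - 195/(42 - 28/(-25)))) = 1/(77330 + (72759 - 307/(42 - 1/25*(-28)) + 46215 - 195/(42 - 1/25*(-28)))) = 1/(77330 + (72759 - 307/(42 + 28/25) + 46215 - 195/(42 + 28/25))) = 1/(77330 + (72759 - 307/1078/25 + 46215 - 195/1078/25)) = 1/(77330 + (72759 - 307*25/1078 + 46215 - 195*25/1078)) = 1/(77330 + (72759 - 7675/1078 + 46215 - 4875/1078)) = 1/(77330 + 64120711/539) = 1/(105801581/539) = 539/105801581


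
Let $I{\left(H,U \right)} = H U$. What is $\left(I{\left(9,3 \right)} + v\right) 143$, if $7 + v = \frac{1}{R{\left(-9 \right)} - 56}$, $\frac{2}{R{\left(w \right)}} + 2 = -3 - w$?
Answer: $\frac{317174}{111} \approx 2857.4$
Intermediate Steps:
$R{\left(w \right)} = \frac{2}{-5 - w}$ ($R{\left(w \right)} = \frac{2}{-2 - \left(3 + w\right)} = \frac{2}{-5 - w}$)
$v = - \frac{779}{111}$ ($v = -7 + \frac{1}{- \frac{2}{5 - 9} - 56} = -7 + \frac{1}{- \frac{2}{-4} - 56} = -7 + \frac{1}{\left(-2\right) \left(- \frac{1}{4}\right) - 56} = -7 + \frac{1}{\frac{1}{2} - 56} = -7 + \frac{1}{- \frac{111}{2}} = -7 - \frac{2}{111} = - \frac{779}{111} \approx -7.018$)
$\left(I{\left(9,3 \right)} + v\right) 143 = \left(9 \cdot 3 - \frac{779}{111}\right) 143 = \left(27 - \frac{779}{111}\right) 143 = \frac{2218}{111} \cdot 143 = \frac{317174}{111}$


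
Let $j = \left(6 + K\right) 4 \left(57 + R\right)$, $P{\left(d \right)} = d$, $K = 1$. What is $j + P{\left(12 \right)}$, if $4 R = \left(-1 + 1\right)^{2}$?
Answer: $1608$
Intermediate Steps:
$R = 0$ ($R = \frac{\left(-1 + 1\right)^{2}}{4} = \frac{0^{2}}{4} = \frac{1}{4} \cdot 0 = 0$)
$j = 1596$ ($j = \left(6 + 1\right) 4 \left(57 + 0\right) = 7 \cdot 4 \cdot 57 = 28 \cdot 57 = 1596$)
$j + P{\left(12 \right)} = 1596 + 12 = 1608$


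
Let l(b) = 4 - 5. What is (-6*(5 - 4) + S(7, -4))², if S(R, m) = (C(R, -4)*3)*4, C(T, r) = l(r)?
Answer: 324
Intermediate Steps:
l(b) = -1
C(T, r) = -1
S(R, m) = -12 (S(R, m) = -1*3*4 = -3*4 = -12)
(-6*(5 - 4) + S(7, -4))² = (-6*(5 - 4) - 12)² = (-6*1 - 12)² = (-6 - 12)² = (-18)² = 324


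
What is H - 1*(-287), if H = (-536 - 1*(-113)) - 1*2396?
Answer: -2532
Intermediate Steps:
H = -2819 (H = (-536 + 113) - 2396 = -423 - 2396 = -2819)
H - 1*(-287) = -2819 - 1*(-287) = -2819 + 287 = -2532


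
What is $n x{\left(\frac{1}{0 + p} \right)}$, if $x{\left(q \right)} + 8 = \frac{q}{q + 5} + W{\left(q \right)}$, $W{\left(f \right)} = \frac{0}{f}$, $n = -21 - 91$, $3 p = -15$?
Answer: $\frac{2702}{3} \approx 900.67$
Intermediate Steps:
$p = -5$ ($p = \frac{1}{3} \left(-15\right) = -5$)
$n = -112$ ($n = -21 - 91 = -112$)
$W{\left(f \right)} = 0$
$x{\left(q \right)} = -8 + \frac{q}{5 + q}$ ($x{\left(q \right)} = -8 + \left(\frac{q}{q + 5} + 0\right) = -8 + \left(\frac{q}{5 + q} + 0\right) = -8 + \frac{q}{5 + q}$)
$n x{\left(\frac{1}{0 + p} \right)} = - 112 \frac{-40 - \frac{7}{0 - 5}}{5 + \frac{1}{0 - 5}} = - 112 \frac{-40 - \frac{7}{-5}}{5 + \frac{1}{-5}} = - 112 \frac{-40 - - \frac{7}{5}}{5 - \frac{1}{5}} = - 112 \frac{-40 + \frac{7}{5}}{\frac{24}{5}} = - 112 \cdot \frac{5}{24} \left(- \frac{193}{5}\right) = \left(-112\right) \left(- \frac{193}{24}\right) = \frac{2702}{3}$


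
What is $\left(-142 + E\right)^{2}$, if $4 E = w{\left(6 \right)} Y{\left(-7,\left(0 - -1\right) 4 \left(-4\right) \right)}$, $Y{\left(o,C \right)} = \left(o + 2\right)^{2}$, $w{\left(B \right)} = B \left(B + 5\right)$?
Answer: $\frac{292681}{4} \approx 73170.0$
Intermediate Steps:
$w{\left(B \right)} = B \left(5 + B\right)$
$Y{\left(o,C \right)} = \left(2 + o\right)^{2}$
$E = \frac{825}{2}$ ($E = \frac{6 \left(5 + 6\right) \left(2 - 7\right)^{2}}{4} = \frac{6 \cdot 11 \left(-5\right)^{2}}{4} = \frac{66 \cdot 25}{4} = \frac{1}{4} \cdot 1650 = \frac{825}{2} \approx 412.5$)
$\left(-142 + E\right)^{2} = \left(-142 + \frac{825}{2}\right)^{2} = \left(\frac{541}{2}\right)^{2} = \frac{292681}{4}$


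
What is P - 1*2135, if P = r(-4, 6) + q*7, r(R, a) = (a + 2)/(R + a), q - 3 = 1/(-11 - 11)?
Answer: -46427/22 ≈ -2110.3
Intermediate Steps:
q = 65/22 (q = 3 + 1/(-11 - 11) = 3 + 1/(-22) = 3 - 1/22 = 65/22 ≈ 2.9545)
r(R, a) = (2 + a)/(R + a)
P = 543/22 (P = (2 + 6)/(-4 + 6) + (65/22)*7 = 8/2 + 455/22 = (1/2)*8 + 455/22 = 4 + 455/22 = 543/22 ≈ 24.682)
P - 1*2135 = 543/22 - 1*2135 = 543/22 - 2135 = -46427/22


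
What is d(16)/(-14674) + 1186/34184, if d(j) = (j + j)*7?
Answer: 2436537/125404004 ≈ 0.019430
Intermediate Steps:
d(j) = 14*j (d(j) = (2*j)*7 = 14*j)
d(16)/(-14674) + 1186/34184 = (14*16)/(-14674) + 1186/34184 = 224*(-1/14674) + 1186*(1/34184) = -112/7337 + 593/17092 = 2436537/125404004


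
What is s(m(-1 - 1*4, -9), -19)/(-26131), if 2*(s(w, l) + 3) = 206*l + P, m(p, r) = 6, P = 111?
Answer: 3809/52262 ≈ 0.072883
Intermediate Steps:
s(w, l) = 105/2 + 103*l (s(w, l) = -3 + (206*l + 111)/2 = -3 + (111 + 206*l)/2 = -3 + (111/2 + 103*l) = 105/2 + 103*l)
s(m(-1 - 1*4, -9), -19)/(-26131) = (105/2 + 103*(-19))/(-26131) = (105/2 - 1957)*(-1/26131) = -3809/2*(-1/26131) = 3809/52262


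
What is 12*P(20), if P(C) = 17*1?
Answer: 204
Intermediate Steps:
P(C) = 17
12*P(20) = 12*17 = 204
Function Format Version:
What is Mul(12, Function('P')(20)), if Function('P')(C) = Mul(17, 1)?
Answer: 204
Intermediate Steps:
Function('P')(C) = 17
Mul(12, Function('P')(20)) = Mul(12, 17) = 204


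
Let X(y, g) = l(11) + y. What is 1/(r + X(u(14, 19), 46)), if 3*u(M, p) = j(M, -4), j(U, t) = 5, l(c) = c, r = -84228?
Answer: -3/252646 ≈ -1.1874e-5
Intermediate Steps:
u(M, p) = 5/3 (u(M, p) = (⅓)*5 = 5/3)
X(y, g) = 11 + y
1/(r + X(u(14, 19), 46)) = 1/(-84228 + (11 + 5/3)) = 1/(-84228 + 38/3) = 1/(-252646/3) = -3/252646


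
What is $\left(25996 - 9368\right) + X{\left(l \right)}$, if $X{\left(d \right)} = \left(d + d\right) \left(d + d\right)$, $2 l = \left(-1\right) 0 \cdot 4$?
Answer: $16628$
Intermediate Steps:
$l = 0$ ($l = \frac{\left(-1\right) 0 \cdot 4}{2} = \frac{0 \cdot 4}{2} = \frac{1}{2} \cdot 0 = 0$)
$X{\left(d \right)} = 4 d^{2}$ ($X{\left(d \right)} = 2 d 2 d = 4 d^{2}$)
$\left(25996 - 9368\right) + X{\left(l \right)} = \left(25996 - 9368\right) + 4 \cdot 0^{2} = 16628 + 4 \cdot 0 = 16628 + 0 = 16628$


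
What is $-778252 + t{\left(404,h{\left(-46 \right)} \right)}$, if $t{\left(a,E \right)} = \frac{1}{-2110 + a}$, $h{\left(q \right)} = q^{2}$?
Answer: $- \frac{1327697913}{1706} \approx -7.7825 \cdot 10^{5}$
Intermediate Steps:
$-778252 + t{\left(404,h{\left(-46 \right)} \right)} = -778252 + \frac{1}{-2110 + 404} = -778252 + \frac{1}{-1706} = -778252 - \frac{1}{1706} = - \frac{1327697913}{1706}$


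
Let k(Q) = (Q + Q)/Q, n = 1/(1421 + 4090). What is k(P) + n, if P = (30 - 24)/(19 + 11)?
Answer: 11023/5511 ≈ 2.0002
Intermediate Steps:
P = ⅕ (P = 6/30 = 6*(1/30) = ⅕ ≈ 0.20000)
n = 1/5511 ≈ 0.00018146
k(Q) = 2 (k(Q) = (2*Q)/Q = 2)
k(P) + n = 2 + 1/5511 = 11023/5511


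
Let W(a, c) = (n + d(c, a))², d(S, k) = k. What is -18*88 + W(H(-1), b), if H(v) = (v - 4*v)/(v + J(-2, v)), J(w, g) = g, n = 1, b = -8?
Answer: -6335/4 ≈ -1583.8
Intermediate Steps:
H(v) = -3/2 (H(v) = (v - 4*v)/(v + v) = (-3*v)/((2*v)) = (-3*v)*(1/(2*v)) = -3/2)
W(a, c) = (1 + a)²
-18*88 + W(H(-1), b) = -18*88 + (1 - 3/2)² = -1584 + (-½)² = -1584 + ¼ = -6335/4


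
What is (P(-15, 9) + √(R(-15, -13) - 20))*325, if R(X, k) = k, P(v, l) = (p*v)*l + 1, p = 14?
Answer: -613925 + 325*I*√33 ≈ -6.1393e+5 + 1867.0*I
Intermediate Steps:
P(v, l) = 1 + 14*l*v (P(v, l) = (14*v)*l + 1 = 14*l*v + 1 = 1 + 14*l*v)
(P(-15, 9) + √(R(-15, -13) - 20))*325 = ((1 + 14*9*(-15)) + √(-13 - 20))*325 = ((1 - 1890) + √(-33))*325 = (-1889 + I*√33)*325 = -613925 + 325*I*√33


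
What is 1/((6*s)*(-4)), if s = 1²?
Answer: -1/24 ≈ -0.041667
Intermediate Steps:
s = 1
1/((6*s)*(-4)) = 1/((6*1)*(-4)) = 1/(6*(-4)) = 1/(-24) = -1/24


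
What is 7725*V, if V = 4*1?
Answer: 30900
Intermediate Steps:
V = 4
7725*V = 7725*4 = 30900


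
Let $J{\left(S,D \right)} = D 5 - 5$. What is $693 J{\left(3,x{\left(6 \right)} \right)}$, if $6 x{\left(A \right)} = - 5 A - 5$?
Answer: $- \frac{47355}{2} \approx -23678.0$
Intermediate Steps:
$x{\left(A \right)} = - \frac{5}{6} - \frac{5 A}{6}$ ($x{\left(A \right)} = \frac{- 5 A - 5}{6} = \frac{-5 - 5 A}{6} = - \frac{5}{6} - \frac{5 A}{6}$)
$J{\left(S,D \right)} = -5 + 5 D$ ($J{\left(S,D \right)} = 5 D - 5 = -5 + 5 D$)
$693 J{\left(3,x{\left(6 \right)} \right)} = 693 \left(-5 + 5 \left(- \frac{5}{6} - 5\right)\right) = 693 \left(-5 + 5 \left(- \frac{35}{6}\right)\right) = 693 \left(-5 - \frac{175}{6}\right) = 693 \left(- \frac{205}{6}\right) = - \frac{47355}{2}$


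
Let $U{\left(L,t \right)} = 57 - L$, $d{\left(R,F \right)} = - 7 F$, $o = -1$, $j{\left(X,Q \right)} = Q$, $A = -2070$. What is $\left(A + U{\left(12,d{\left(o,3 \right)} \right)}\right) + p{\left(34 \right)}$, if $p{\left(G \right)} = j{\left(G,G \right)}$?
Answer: $-1991$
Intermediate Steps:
$p{\left(G \right)} = G$
$\left(A + U{\left(12,d{\left(o,3 \right)} \right)}\right) + p{\left(34 \right)} = \left(-2070 + \left(57 - 12\right)\right) + 34 = \left(-2070 + 45\right) + 34 = -2025 + 34 = -1991$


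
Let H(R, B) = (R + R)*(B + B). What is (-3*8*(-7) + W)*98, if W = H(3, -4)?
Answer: 11760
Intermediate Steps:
H(R, B) = 4*B*R (H(R, B) = (2*R)*(2*B) = 4*B*R)
W = -48 (W = 4*(-4)*3 = -48)
(-3*8*(-7) + W)*98 = (-3*8*(-7) - 48)*98 = (-24*(-7) - 48)*98 = (168 - 48)*98 = 120*98 = 11760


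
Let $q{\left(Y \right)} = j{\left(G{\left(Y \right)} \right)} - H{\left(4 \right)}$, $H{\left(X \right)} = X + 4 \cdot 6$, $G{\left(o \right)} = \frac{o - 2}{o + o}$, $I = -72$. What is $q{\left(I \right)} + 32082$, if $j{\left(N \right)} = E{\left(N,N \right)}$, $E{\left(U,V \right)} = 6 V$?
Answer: $\frac{384685}{12} \approx 32057.0$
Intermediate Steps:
$G{\left(o \right)} = \frac{-2 + o}{2 o}$
$H{\left(X \right)} = 24 + X$ ($H{\left(X \right)} = X + 24 = 24 + X$)
$j{\left(N \right)} = 6 N$
$q{\left(Y \right)} = -28 + \frac{3 \left(-2 + Y\right)}{Y}$ ($q{\left(Y \right)} = 6 \frac{-2 + Y}{2 Y} - \left(24 + 4\right) = \frac{3 \left(-2 + Y\right)}{Y} - 28 = -28 + \frac{3 \left(-2 + Y\right)}{Y}$)
$q{\left(I \right)} + 32082 = \left(-25 - \frac{6}{-72}\right) + 32082 = \left(-25 - - \frac{1}{12}\right) + 32082 = \left(-25 + \frac{1}{12}\right) + 32082 = - \frac{299}{12} + 32082 = \frac{384685}{12}$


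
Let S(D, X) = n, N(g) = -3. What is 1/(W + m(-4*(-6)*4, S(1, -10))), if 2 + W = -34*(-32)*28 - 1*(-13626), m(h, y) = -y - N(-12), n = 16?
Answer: 1/44075 ≈ 2.2689e-5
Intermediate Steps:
S(D, X) = 16
m(h, y) = 3 - y (m(h, y) = -y - 1*(-3) = -y + 3 = 3 - y)
W = 44088 (W = -2 + (-34*(-32)*28 - 1*(-13626)) = -2 + (1088*28 + 13626) = -2 + (30464 + 13626) = -2 + 44090 = 44088)
1/(W + m(-4*(-6)*4, S(1, -10))) = 1/(44088 + (3 - 1*16)) = 1/(44088 + (3 - 16)) = 1/(44088 - 13) = 1/44075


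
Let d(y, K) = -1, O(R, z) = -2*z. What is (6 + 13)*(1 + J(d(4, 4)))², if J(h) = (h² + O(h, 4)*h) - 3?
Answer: 931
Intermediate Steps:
J(h) = -3 + h² - 8*h (J(h) = (h² + (-2*4)*h) - 3 = (h² - 8*h) - 3 = -3 + h² - 8*h)
(6 + 13)*(1 + J(d(4, 4)))² = (6 + 13)*(1 + (-3 + (-1)² - 8*(-1)))² = 19*(1 + (-3 + 1 + 8))² = 19*(1 + 6)² = 19*7² = 19*49 = 931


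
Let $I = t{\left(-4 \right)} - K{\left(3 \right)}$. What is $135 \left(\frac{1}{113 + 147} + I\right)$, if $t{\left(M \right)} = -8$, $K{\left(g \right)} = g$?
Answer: $- \frac{77193}{52} \approx -1484.5$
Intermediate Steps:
$I = -11$ ($I = -8 - 3 = -11$)
$135 \left(\frac{1}{113 + 147} + I\right) = 135 \left(\frac{1}{113 + 147} - 11\right) = 135 \left(\frac{1}{260} - 11\right) = 135 \left(- \frac{2859}{260}\right) = - \frac{77193}{52}$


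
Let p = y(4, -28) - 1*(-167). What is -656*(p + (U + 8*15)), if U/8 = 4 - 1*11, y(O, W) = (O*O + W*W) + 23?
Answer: -691424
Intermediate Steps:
y(O, W) = 23 + O**2 + W**2 (y(O, W) = (O**2 + W**2) + 23 = 23 + O**2 + W**2)
U = -56 (U = 8*(4 - 1*11) = 8*(4 - 11) = 8*(-7) = -56)
p = 990 (p = (23 + 4**2 + (-28)**2) - 1*(-167) = (23 + 16 + 784) + 167 = 823 + 167 = 990)
-656*(p + (U + 8*15)) = -656*(990 + (-56 + 8*15)) = -656*(990 + (-56 + 120)) = -656*(990 + 64) = -656*1054 = -691424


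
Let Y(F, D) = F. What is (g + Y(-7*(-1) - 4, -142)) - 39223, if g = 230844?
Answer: 191624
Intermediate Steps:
(g + Y(-7*(-1) - 4, -142)) - 39223 = (230844 + (-7*(-1) - 4)) - 39223 = (230844 + (7 - 4)) - 39223 = (230844 + 3) - 39223 = 230847 - 39223 = 191624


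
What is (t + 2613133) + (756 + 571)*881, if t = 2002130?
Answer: 5784350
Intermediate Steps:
(t + 2613133) + (756 + 571)*881 = (2002130 + 2613133) + (756 + 571)*881 = 4615263 + 1327*881 = 4615263 + 1169087 = 5784350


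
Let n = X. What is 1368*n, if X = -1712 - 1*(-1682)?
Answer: -41040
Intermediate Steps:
X = -30 (X = -1712 + 1682 = -30)
n = -30
1368*n = 1368*(-30) = -41040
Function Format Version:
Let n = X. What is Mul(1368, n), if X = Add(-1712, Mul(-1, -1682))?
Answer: -41040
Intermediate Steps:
X = -30 (X = Add(-1712, 1682) = -30)
n = -30
Mul(1368, n) = Mul(1368, -30) = -41040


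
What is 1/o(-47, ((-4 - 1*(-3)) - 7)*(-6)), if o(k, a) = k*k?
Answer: 1/2209 ≈ 0.00045269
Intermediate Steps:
o(k, a) = k**2
1/o(-47, ((-4 - 1*(-3)) - 7)*(-6)) = 1/((-47)**2) = 1/2209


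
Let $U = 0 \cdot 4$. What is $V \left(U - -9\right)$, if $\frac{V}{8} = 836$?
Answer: $60192$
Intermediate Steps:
$U = 0$
$V = 6688$ ($V = 8 \cdot 836 = 6688$)
$V \left(U - -9\right) = 6688 \left(0 - -9\right) = 6688 \left(0 + 9\right) = 6688 \cdot 9 = 60192$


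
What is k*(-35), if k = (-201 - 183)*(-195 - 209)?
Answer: -5429760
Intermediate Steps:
k = 155136 (k = -384*(-404) = 155136)
k*(-35) = 155136*(-35) = -5429760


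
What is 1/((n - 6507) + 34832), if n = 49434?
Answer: 1/77759 ≈ 1.2860e-5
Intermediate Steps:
1/((n - 6507) + 34832) = 1/((49434 - 6507) + 34832) = 1/(42927 + 34832) = 1/77759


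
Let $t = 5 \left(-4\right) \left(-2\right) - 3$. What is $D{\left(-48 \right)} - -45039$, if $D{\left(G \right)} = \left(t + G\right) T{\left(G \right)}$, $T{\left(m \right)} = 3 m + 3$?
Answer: $46590$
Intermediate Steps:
$T{\left(m \right)} = 3 + 3 m$
$t = 37$ ($t = \left(-20\right) \left(-2\right) - 3 = 40 - 3 = 37$)
$D{\left(G \right)} = \left(3 + 3 G\right) \left(37 + G\right)$ ($D{\left(G \right)} = \left(37 + G\right) \left(3 + 3 G\right) = \left(3 + 3 G\right) \left(37 + G\right)$)
$D{\left(-48 \right)} - -45039 = 3 \left(1 - 48\right) \left(37 - 48\right) - -45039 = 3 \left(-47\right) \left(-11\right) + 45039 = 1551 + 45039 = 46590$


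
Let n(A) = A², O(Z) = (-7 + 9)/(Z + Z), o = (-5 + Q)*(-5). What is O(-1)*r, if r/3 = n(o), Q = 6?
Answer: -75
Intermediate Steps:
o = -5 (o = (-5 + 6)*(-5) = 1*(-5) = -5)
O(Z) = 1/Z (O(Z) = 2/((2*Z)) = 2*(1/(2*Z)) = 1/Z)
r = 75 (r = 3*(-5)² = 3*25 = 75)
O(-1)*r = 75/(-1) = -1*75 = -75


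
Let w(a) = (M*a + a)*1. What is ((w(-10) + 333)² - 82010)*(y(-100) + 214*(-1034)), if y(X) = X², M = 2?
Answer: -2070293524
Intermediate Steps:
w(a) = 3*a (w(a) = (2*a + a)*1 = (3*a)*1 = 3*a)
((w(-10) + 333)² - 82010)*(y(-100) + 214*(-1034)) = ((3*(-10) + 333)² - 82010)*((-100)² + 214*(-1034)) = ((-30 + 333)² - 82010)*(10000 - 221276) = (303² - 82010)*(-211276) = (91809 - 82010)*(-211276) = 9799*(-211276) = -2070293524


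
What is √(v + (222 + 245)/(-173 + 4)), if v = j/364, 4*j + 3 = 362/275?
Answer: I*√1108000663/20020 ≈ 1.6627*I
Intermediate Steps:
j = -463/1100 (j = -¾ + (362/275)/4 = -¾ + (362*(1/275))/4 = -¾ + (¼)*(362/275) = -¾ + 181/550 = -463/1100 ≈ -0.42091)
v = -463/400400 (v = -463/1100/364 = -463/1100*1/364 = -463/400400 ≈ -0.0011563)
√(v + (222 + 245)/(-173 + 4)) = √(-463/400400 + (222 + 245)/(-173 + 4)) = √(-463/400400 + 467/(-169)) = √(-463/400400 + 467*(-1/169)) = √(-463/400400 - 467/169) = √(-14389619/5205200) = I*√1108000663/20020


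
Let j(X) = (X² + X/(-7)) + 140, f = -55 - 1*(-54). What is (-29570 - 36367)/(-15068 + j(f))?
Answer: 461559/104488 ≈ 4.4173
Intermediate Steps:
f = -1 (f = -55 + 54 = -1)
j(X) = 140 + X² - X/7 (j(X) = (X² - X/7) + 140 = 140 + X² - X/7)
(-29570 - 36367)/(-15068 + j(f)) = (-29570 - 36367)/(-15068 + (140 + (-1)² - ⅐*(-1))) = -65937/(-15068 + (140 + 1 + ⅐)) = -65937/(-15068 + 988/7) = -65937/(-104488/7) = -65937*(-7/104488) = 461559/104488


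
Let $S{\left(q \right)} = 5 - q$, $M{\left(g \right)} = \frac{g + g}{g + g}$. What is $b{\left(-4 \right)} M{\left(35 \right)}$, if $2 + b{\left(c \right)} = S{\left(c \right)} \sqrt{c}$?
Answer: $-2 + 18 i \approx -2.0 + 18.0 i$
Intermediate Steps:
$M{\left(g \right)} = 1$ ($M{\left(g \right)} = \frac{2 g}{2 g} = 2 g \frac{1}{2 g} = 1$)
$b{\left(c \right)} = -2 + \sqrt{c} \left(5 - c\right)$ ($b{\left(c \right)} = -2 + \left(5 - c\right) \sqrt{c} = -2 + \sqrt{c} \left(5 - c\right)$)
$b{\left(-4 \right)} M{\left(35 \right)} = \left(-2 + \sqrt{-4} \left(5 - -4\right)\right) 1 = \left(-2 + 2 i \left(5 + 4\right)\right) 1 = \left(-2 + 2 i 9\right) 1 = \left(-2 + 18 i\right) 1 = -2 + 18 i$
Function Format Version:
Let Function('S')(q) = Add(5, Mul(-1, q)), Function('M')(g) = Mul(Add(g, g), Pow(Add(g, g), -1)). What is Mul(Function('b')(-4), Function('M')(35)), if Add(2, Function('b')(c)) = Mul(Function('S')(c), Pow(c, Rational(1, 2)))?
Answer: Add(-2, Mul(18, I)) ≈ Add(-2.0000, Mul(18.000, I))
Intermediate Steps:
Function('M')(g) = 1 (Function('M')(g) = Mul(Mul(2, g), Pow(Mul(2, g), -1)) = Mul(Mul(2, g), Mul(Rational(1, 2), Pow(g, -1))) = 1)
Function('b')(c) = Add(-2, Mul(Pow(c, Rational(1, 2)), Add(5, Mul(-1, c)))) (Function('b')(c) = Add(-2, Mul(Add(5, Mul(-1, c)), Pow(c, Rational(1, 2)))) = Add(-2, Mul(Pow(c, Rational(1, 2)), Add(5, Mul(-1, c)))))
Mul(Function('b')(-4), Function('M')(35)) = Mul(Add(-2, Mul(Pow(-4, Rational(1, 2)), Add(5, Mul(-1, -4)))), 1) = Mul(Add(-2, Mul(Mul(2, I), Add(5, 4))), 1) = Mul(Add(-2, Mul(Mul(2, I), 9)), 1) = Mul(Add(-2, Mul(18, I)), 1) = Add(-2, Mul(18, I))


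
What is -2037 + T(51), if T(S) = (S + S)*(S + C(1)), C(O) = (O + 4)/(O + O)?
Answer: 3420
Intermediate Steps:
C(O) = (4 + O)/(2*O) (C(O) = (4 + O)/((2*O)) = (4 + O)*(1/(2*O)) = (4 + O)/(2*O))
T(S) = 2*S*(5/2 + S) (T(S) = (S + S)*(S + (1/2)*(4 + 1)/1) = (2*S)*(S + (1/2)*1*5) = (2*S)*(S + 5/2) = (2*S)*(5/2 + S) = 2*S*(5/2 + S))
-2037 + T(51) = -2037 + 51*(5 + 2*51) = -2037 + 51*(5 + 102) = -2037 + 51*107 = -2037 + 5457 = 3420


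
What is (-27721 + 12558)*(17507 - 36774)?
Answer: 292145521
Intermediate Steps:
(-27721 + 12558)*(17507 - 36774) = -15163*(-19267) = 292145521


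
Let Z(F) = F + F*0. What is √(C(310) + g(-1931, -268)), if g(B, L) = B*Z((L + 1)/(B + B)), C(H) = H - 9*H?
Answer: I*√10454/2 ≈ 51.122*I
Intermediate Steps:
C(H) = -8*H
Z(F) = F (Z(F) = F + 0 = F)
g(B, L) = ½ + L/2 (g(B, L) = B*((L + 1)/(B + B)) = B*((1 + L)/((2*B))) = B*((1 + L)*(1/(2*B))) = B*((1 + L)/(2*B)) = ½ + L/2)
√(C(310) + g(-1931, -268)) = √(-8*310 + (½ + (½)*(-268))) = √(-2480 + (½ - 134)) = √(-2480 - 267/2) = √(-5227/2) = I*√10454/2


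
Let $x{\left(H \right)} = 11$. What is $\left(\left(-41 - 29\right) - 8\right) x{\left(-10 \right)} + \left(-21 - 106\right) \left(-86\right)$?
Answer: $10064$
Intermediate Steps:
$\left(\left(-41 - 29\right) - 8\right) x{\left(-10 \right)} + \left(-21 - 106\right) \left(-86\right) = \left(\left(-41 - 29\right) - 8\right) 11 + \left(-21 - 106\right) \left(-86\right) = \left(\left(-41 - 29\right) - 8\right) 11 - -10922 = \left(-70 - 8\right) 11 + 10922 = \left(-78\right) 11 + 10922 = -858 + 10922 = 10064$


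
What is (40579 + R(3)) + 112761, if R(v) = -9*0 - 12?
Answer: 153328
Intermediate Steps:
R(v) = -12 (R(v) = 0 - 12 = -12)
(40579 + R(3)) + 112761 = (40579 - 12) + 112761 = 40567 + 112761 = 153328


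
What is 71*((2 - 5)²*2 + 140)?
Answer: 11218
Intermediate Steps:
71*((2 - 5)²*2 + 140) = 71*((-3)²*2 + 140) = 71*(9*2 + 140) = 71*(18 + 140) = 71*158 = 11218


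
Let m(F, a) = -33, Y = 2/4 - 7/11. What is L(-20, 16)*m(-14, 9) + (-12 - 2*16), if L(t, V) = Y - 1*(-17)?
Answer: -1201/2 ≈ -600.50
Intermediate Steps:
Y = -3/22 (Y = 2*(¼) - 7*1/11 = ½ - 7/11 = -3/22 ≈ -0.13636)
L(t, V) = 371/22 (L(t, V) = -3/22 - 1*(-17) = -3/22 + 17 = 371/22)
L(-20, 16)*m(-14, 9) + (-12 - 2*16) = (371/22)*(-33) + (-12 - 2*16) = -1113/2 + (-12 - 32) = -1113/2 - 44 = -1201/2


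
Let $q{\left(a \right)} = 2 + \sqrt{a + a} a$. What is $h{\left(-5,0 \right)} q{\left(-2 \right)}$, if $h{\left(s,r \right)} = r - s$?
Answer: $10 - 20 i \approx 10.0 - 20.0 i$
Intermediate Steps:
$q{\left(a \right)} = 2 + \sqrt{2} a^{\frac{3}{2}}$ ($q{\left(a \right)} = 2 + \sqrt{2 a} a = 2 + \sqrt{2} \sqrt{a} a = 2 + \sqrt{2} a^{\frac{3}{2}}$)
$h{\left(-5,0 \right)} q{\left(-2 \right)} = \left(0 - -5\right) \left(2 + \sqrt{2} \left(-2\right)^{\frac{3}{2}}\right) = \left(0 + 5\right) \left(2 + \sqrt{2} \left(- 2 i \sqrt{2}\right)\right) = 5 \left(2 - 4 i\right) = 10 - 20 i$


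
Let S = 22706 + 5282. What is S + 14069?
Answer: 42057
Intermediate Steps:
S = 27988
S + 14069 = 27988 + 14069 = 42057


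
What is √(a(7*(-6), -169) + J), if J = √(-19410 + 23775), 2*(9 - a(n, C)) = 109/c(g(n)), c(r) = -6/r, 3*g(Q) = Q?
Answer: √(-4254 + 108*√485)/6 ≈ 7.2179*I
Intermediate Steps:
g(Q) = Q/3
a(n, C) = 9 + 109*n/36 (a(n, C) = 9 - 109/(2*((-6*3/n))) = 9 - 109/(2*((-18/n))) = 9 - 109*(-n/18)/2 = 9 - (-109)*n/36 = 9 + 109*n/36)
J = 3*√485 (J = √4365 = 3*√485 ≈ 66.068)
√(a(7*(-6), -169) + J) = √((9 + 109*(7*(-6))/36) + 3*√485) = √((9 + (109/36)*(-42)) + 3*√485) = √((9 - 763/6) + 3*√485) = √(-709/6 + 3*√485)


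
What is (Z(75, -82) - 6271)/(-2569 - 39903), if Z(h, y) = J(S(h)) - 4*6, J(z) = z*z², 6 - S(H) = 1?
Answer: 3085/21236 ≈ 0.14527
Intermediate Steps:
S(H) = 5 (S(H) = 6 - 1*1 = 6 - 1 = 5)
J(z) = z³
Z(h, y) = 101 (Z(h, y) = 5³ - 4*6 = 125 - 24 = 101)
(Z(75, -82) - 6271)/(-2569 - 39903) = (101 - 6271)/(-2569 - 39903) = -6170/(-42472) = -6170*(-1/42472) = 3085/21236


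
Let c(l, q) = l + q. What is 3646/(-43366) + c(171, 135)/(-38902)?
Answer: -38776672/421756033 ≈ -0.091941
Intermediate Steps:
3646/(-43366) + c(171, 135)/(-38902) = 3646/(-43366) + (171 + 135)/(-38902) = 3646*(-1/43366) + 306*(-1/38902) = -1823/21683 - 153/19451 = -38776672/421756033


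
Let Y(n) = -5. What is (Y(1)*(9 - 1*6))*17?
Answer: -255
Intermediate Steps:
(Y(1)*(9 - 1*6))*17 = -5*(9 - 1*6)*17 = -5*(9 - 6)*17 = -5*3*17 = -15*17 = -255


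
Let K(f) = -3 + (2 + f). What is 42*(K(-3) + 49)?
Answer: 1890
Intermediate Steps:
K(f) = -1 + f
42*(K(-3) + 49) = 42*((-1 - 3) + 49) = 42*(-4 + 49) = 42*45 = 1890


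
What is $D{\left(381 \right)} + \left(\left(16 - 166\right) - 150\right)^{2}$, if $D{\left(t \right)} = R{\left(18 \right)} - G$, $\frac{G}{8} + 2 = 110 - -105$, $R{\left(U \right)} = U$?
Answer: $88314$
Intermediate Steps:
$G = 1704$ ($G = -16 + 8 \left(110 - -105\right) = -16 + 8 \left(110 + 105\right) = -16 + 8 \cdot 215 = -16 + 1720 = 1704$)
$D{\left(t \right)} = -1686$ ($D{\left(t \right)} = 18 - 1704 = -1686$)
$D{\left(381 \right)} + \left(\left(16 - 166\right) - 150\right)^{2} = -1686 + \left(\left(16 - 166\right) - 150\right)^{2} = -1686 + \left(-150 - 150\right)^{2} = -1686 + \left(-300\right)^{2} = -1686 + 90000 = 88314$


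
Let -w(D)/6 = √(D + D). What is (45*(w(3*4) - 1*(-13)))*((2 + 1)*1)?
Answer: 1755 - 1620*√6 ≈ -2213.2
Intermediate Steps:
w(D) = -6*√2*√D (w(D) = -6*√(D + D) = -6*√2*√D)
(45*(w(3*4) - 1*(-13)))*((2 + 1)*1) = (45*(-6*√2*√(3*4) - 1*(-13)))*((2 + 1)*1) = (45*(-6*√2*√12 + 13))*(3*1) = (45*(-6*√2*2*√3 + 13))*3 = (45*(-12*√6 + 13))*3 = (45*(13 - 12*√6))*3 = (585 - 540*√6)*3 = 1755 - 1620*√6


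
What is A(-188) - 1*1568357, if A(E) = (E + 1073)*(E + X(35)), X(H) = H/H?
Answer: -1733852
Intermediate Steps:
X(H) = 1
A(E) = (1 + E)*(1073 + E) (A(E) = (E + 1073)*(E + 1) = (1073 + E)*(1 + E) = (1 + E)*(1073 + E))
A(-188) - 1*1568357 = (1073 + (-188)**2 + 1074*(-188)) - 1*1568357 = (1073 + 35344 - 201912) - 1568357 = -165495 - 1568357 = -1733852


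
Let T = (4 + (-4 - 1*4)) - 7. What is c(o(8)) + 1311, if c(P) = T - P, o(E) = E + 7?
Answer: 1285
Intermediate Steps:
o(E) = 7 + E
T = -11 (T = (4 + (-4 - 4)) - 7 = (4 - 8) - 7 = -4 - 7 = -11)
c(P) = -11 - P
c(o(8)) + 1311 = (-11 - (7 + 8)) + 1311 = (-11 - 1*15) + 1311 = (-11 - 15) + 1311 = -26 + 1311 = 1285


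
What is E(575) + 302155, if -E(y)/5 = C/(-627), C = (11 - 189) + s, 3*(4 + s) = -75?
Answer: 63150050/209 ≈ 3.0215e+5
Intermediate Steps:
s = -29 (s = -4 + (⅓)*(-75) = -4 - 25 = -29)
C = -207 (C = (11 - 189) - 29 = -178 - 29 = -207)
E(y) = -345/209 (E(y) = -(-1035)/(-627) = -(-1035)*(-1)/627 = -5*69/209 = -345/209)
E(575) + 302155 = -345/209 + 302155 = 63150050/209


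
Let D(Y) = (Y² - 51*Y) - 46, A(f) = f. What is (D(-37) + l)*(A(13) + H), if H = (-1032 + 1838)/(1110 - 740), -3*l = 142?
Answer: 8880768/185 ≈ 48004.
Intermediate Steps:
l = -142/3 (l = -⅓*142 = -142/3 ≈ -47.333)
H = 403/185 (H = 806/370 = 806*(1/370) = 403/185 ≈ 2.1784)
D(Y) = -46 + Y² - 51*Y
(D(-37) + l)*(A(13) + H) = ((-46 + (-37)² - 51*(-37)) - 142/3)*(13 + 403/185) = ((-46 + 1369 + 1887) - 142/3)*(2808/185) = (3210 - 142/3)*(2808/185) = (9488/3)*(2808/185) = 8880768/185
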